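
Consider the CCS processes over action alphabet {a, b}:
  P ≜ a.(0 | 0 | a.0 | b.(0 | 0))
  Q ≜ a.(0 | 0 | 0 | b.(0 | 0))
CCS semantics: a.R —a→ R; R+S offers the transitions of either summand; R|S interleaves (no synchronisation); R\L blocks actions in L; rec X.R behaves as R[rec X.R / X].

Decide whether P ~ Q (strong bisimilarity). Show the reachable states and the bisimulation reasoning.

not bisimilar

Reachable graph of P (5 states):
  m0 = a.(0 | 0 | a.0 | b.(0 | 0)) | -a-> m1
  m1 = 0 | 0 | a.0 | b.(0 | 0) | -a-> m2, -b-> m3
  m2 = 0 | 0 | 0 | b.(0 | 0) | -b-> m4
  m3 = 0 | 0 | a.0 | (0 | 0) | -a-> m4
  m4 = 0 | 0 | 0 | (0 | 0) | stopped
Reachable graph of Q (3 states):
  n0 = a.(0 | 0 | 0 | b.(0 | 0)) | -a-> n1
  n1 = 0 | 0 | 0 | b.(0 | 0) | -b-> n2
  n2 = 0 | 0 | 0 | (0 | 0) | stopped
Coarsest stable partition (strong bisimilarity classes):
  B0 = {m0}
  B1 = {m1}
  B2 = {m2, n1}
  B3 = {m4, n2}
  B4 = {m3}
  B5 = {n0}
m0 ∈ B0, n0 ∈ B5 → different blocks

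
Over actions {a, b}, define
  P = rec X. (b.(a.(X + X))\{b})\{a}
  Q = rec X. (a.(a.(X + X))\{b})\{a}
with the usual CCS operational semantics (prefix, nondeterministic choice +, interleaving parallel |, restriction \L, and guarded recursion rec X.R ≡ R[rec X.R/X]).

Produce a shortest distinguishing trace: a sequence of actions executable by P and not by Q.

b

P's transition system — 2 states:
  s0 = rec X. (b.(a.(X + X))\{b})\{a} has moves =b=> s1
  s1 = (a.((rec X. (b.(a.(X + X))\{b})\{a}) + (rec X. (b.(a.(X + X))\{b})\{a})))\{b}\{a} has moves ·
Q's transition system — 1 states:
  t0 = rec X. (a.(a.(X + X))\{b})\{a} has moves ·
Executing b from P (initial set {s0}):
  after b @ step 1: {s1}
  — P admits the full trace.
Executing b from Q (initial set {t0}):
  after b @ step 1: ∅ (Q stuck)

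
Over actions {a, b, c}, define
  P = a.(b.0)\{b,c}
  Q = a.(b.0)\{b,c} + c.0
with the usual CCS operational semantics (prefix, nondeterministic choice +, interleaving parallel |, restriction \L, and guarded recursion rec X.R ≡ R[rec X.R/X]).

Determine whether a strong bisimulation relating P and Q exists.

NO

P's transition system — 2 states:
  m0 = a.(b.0)\{b,c} | -a-> m1
  m1 = (b.0)\{b,c} | stopped
Q's transition system — 3 states:
  n0 = a.(b.0)\{b,c} + c.0 | -a-> n1, -c-> n2
  n1 = (b.0)\{b,c} | stopped
  n2 = 0 | stopped
Coarsest stable partition (strong bisimilarity classes):
  B0 = {m0}
  B1 = {m1, n1, n2}
  B2 = {n0}
m0 ∈ B0, n0 ∈ B2 → different blocks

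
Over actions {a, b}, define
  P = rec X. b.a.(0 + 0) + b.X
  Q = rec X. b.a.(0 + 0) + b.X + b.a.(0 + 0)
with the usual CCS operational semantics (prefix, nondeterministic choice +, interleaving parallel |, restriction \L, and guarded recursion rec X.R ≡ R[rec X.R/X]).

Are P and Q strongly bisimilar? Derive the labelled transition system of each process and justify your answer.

Reachable graph of P (3 states):
  s0 = rec X. b.a.(0 + 0) + b.X | -b-> s0, -b-> s1
  s1 = a.(0 + 0) | -a-> s2
  s2 = 0 + 0 | ∅
Reachable graph of Q (3 states):
  t0 = rec X. b.a.(0 + 0) + b.X + b.a.(0 + 0) | -b-> t0, -b-> t1
  t1 = a.(0 + 0) | -a-> t2
  t2 = 0 + 0 | ∅
Partition-refinement fixed point:
  B0 = {s0, t0}
  B1 = {s1, t1}
  B2 = {s2, t2}
s0 ∈ B0, t0 ∈ B0 → same block

P ~ Q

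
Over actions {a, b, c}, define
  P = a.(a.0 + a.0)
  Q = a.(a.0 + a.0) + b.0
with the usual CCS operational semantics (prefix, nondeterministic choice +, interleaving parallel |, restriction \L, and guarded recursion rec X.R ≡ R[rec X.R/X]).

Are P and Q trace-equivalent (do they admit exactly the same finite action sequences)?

Reachable graph of P (3 states):
  s0 = a.(a.0 + a.0) → -a-> s1
  s1 = a.0 + a.0 → -a-> s2
  s2 = 0 → stopped
Reachable graph of Q (3 states):
  t0 = a.(a.0 + a.0) + b.0 → -a-> t1, -b-> t2
  t1 = a.0 + a.0 → -a-> t2
  t2 = 0 → stopped
Executing b from Q (initial set {t0}):
  [1] b ⇒ {t2}
  Q completes σ.
Executing b from P (initial set {s0}):
  [1] b ⇒ ∅  — P cannot continue

traces(P) ≠ traces(Q) — witness ⟨b⟩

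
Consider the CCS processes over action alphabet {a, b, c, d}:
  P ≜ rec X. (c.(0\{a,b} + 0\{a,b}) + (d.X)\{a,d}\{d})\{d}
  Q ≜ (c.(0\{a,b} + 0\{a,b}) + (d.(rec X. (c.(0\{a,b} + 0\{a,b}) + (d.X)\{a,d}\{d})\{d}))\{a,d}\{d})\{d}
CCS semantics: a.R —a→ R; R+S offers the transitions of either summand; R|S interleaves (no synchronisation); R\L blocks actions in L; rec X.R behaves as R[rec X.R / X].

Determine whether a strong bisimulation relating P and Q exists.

bisimilar

LTS(P): 2 reachable states
  s0 = rec X. (c.(0\{a,b} + 0\{a,b}) + (d.X)\{a,d}\{d})\{d} ⊢ =c=> s1
  s1 = (0\{a,b} + 0\{a,b})\{d} ⊢ deadlocked
LTS(Q): 2 reachable states
  t0 = (c.(0\{a,b} + 0\{a,b}) + (d.(rec X. (c.(0\{a,b} + 0\{a,b}) + (d.X)\{a,d}\{d})\{d}))\{a,d}\{d})\{d} ⊢ =c=> t1
  t1 = (0\{a,b} + 0\{a,b})\{d} ⊢ deadlocked
Partition-refinement fixed point:
  B0 = {s0, t0}
  B1 = {s1, t1}
s0 ∈ B0, t0 ∈ B0 → same block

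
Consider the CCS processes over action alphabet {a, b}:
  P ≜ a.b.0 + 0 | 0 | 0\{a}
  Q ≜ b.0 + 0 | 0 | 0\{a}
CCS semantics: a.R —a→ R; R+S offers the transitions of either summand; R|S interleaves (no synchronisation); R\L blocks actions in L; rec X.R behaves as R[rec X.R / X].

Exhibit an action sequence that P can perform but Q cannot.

a

LTS(P): 3 reachable states
  m0 = a.b.0 + 0 | 0 | 0\{a} :: =a=> m1
  m1 = b.0 :: =b=> m2
  m2 = 0 :: ∅
LTS(Q): 2 reachable states
  n0 = b.0 + 0 | 0 | 0\{a} :: =b=> n1
  n1 = 0 :: ∅
Executing a from P (initial set {m0}):
  after a @ step 1: {m1}
  — P admits the full trace.
Executing a from Q (initial set {n0}):
  after a @ step 1: ∅  — Q cannot continue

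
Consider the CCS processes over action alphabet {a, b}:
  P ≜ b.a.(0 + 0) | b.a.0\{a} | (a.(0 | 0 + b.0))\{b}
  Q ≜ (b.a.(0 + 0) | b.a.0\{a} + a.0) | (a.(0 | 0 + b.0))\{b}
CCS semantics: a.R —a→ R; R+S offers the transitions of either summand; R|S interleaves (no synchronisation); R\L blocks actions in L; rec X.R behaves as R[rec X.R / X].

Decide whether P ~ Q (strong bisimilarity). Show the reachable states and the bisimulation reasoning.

Reachable graph of P (18 states):
  s0 = b.a.(0 + 0) | b.a.0\{a} | (a.(0 | 0 + b.0))\{b} :: -a-> s1, -b-> s2, -b-> s3
  s1 = b.a.(0 + 0) | b.a.0\{a} | (0 | 0 + b.0)\{b} :: -b-> s4, -b-> s5
  s2 = a.(0 + 0) | b.a.0\{a} | (a.(0 | 0 + b.0))\{b} :: -a-> s4, -a-> s6, -b-> s7
  s3 = b.a.(0 + 0) | a.0\{a} | (a.(0 | 0 + b.0))\{b} :: -a-> s5, -a-> s8, -b-> s7
  s4 = a.(0 + 0) | b.a.0\{a} | (0 | 0 + b.0)\{b} :: -a-> s9, -b-> s10
  s5 = b.a.(0 + 0) | a.0\{a} | (0 | 0 + b.0)\{b} :: -a-> s11, -b-> s10
  s6 = (0 + 0) | b.a.0\{a} | (a.(0 | 0 + b.0))\{b} :: -a-> s9, -b-> s12
  s7 = a.(0 + 0) | a.0\{a} | (a.(0 | 0 + b.0))\{b} :: -a-> s10, -a-> s12, -a-> s13
  s8 = b.a.(0 + 0) | 0\{a} | (a.(0 | 0 + b.0))\{b} :: -a-> s11, -b-> s13
  s9 = (0 + 0) | b.a.0\{a} | (0 | 0 + b.0)\{b} :: -b-> s14
  s10 = a.(0 + 0) | a.0\{a} | (0 | 0 + b.0)\{b} :: -a-> s14, -a-> s15
  s11 = b.a.(0 + 0) | 0\{a} | (0 | 0 + b.0)\{b} :: -b-> s15
  s12 = (0 + 0) | a.0\{a} | (a.(0 | 0 + b.0))\{b} :: -a-> s14, -a-> s16
  s13 = a.(0 + 0) | 0\{a} | (a.(0 | 0 + b.0))\{b} :: -a-> s15, -a-> s16
  s14 = (0 + 0) | a.0\{a} | (0 | 0 + b.0)\{b} :: -a-> s17
  s15 = a.(0 + 0) | 0\{a} | (0 | 0 + b.0)\{b} :: -a-> s17
  s16 = (0 + 0) | 0\{a} | (a.(0 | 0 + b.0))\{b} :: -a-> s17
  s17 = (0 + 0) | 0\{a} | (0 | 0 + b.0)\{b} :: (no moves)
Reachable graph of Q (20 states):
  t0 = (b.a.(0 + 0) | b.a.0\{a} + a.0) | (a.(0 | 0 + b.0))\{b} :: -a-> t1, -a-> t2, -b-> t3, -b-> t4
  t1 = (b.a.(0 + 0) | b.a.0\{a} + a.0) | (0 | 0 + b.0)\{b} :: -a-> t5, -b-> t6, -b-> t7
  t2 = 0 | (a.(0 | 0 + b.0))\{b} :: -a-> t5
  t3 = a.(0 + 0) | b.a.0\{a} | (a.(0 | 0 + b.0))\{b} :: -a-> t6, -a-> t8, -b-> t9
  t4 = b.a.(0 + 0) | a.0\{a} | (a.(0 | 0 + b.0))\{b} :: -a-> t10, -a-> t7, -b-> t9
  t5 = 0 | (0 | 0 + b.0)\{b} :: (no moves)
  t6 = a.(0 + 0) | b.a.0\{a} | (0 | 0 + b.0)\{b} :: -a-> t11, -b-> t12
  t7 = b.a.(0 + 0) | a.0\{a} | (0 | 0 + b.0)\{b} :: -a-> t13, -b-> t12
  t8 = (0 + 0) | b.a.0\{a} | (a.(0 | 0 + b.0))\{b} :: -a-> t11, -b-> t14
  t9 = a.(0 + 0) | a.0\{a} | (a.(0 | 0 + b.0))\{b} :: -a-> t12, -a-> t14, -a-> t15
  t10 = b.a.(0 + 0) | 0\{a} | (a.(0 | 0 + b.0))\{b} :: -a-> t13, -b-> t15
  t11 = (0 + 0) | b.a.0\{a} | (0 | 0 + b.0)\{b} :: -b-> t16
  t12 = a.(0 + 0) | a.0\{a} | (0 | 0 + b.0)\{b} :: -a-> t16, -a-> t17
  t13 = b.a.(0 + 0) | 0\{a} | (0 | 0 + b.0)\{b} :: -b-> t17
  t14 = (0 + 0) | a.0\{a} | (a.(0 | 0 + b.0))\{b} :: -a-> t16, -a-> t18
  t15 = a.(0 + 0) | 0\{a} | (a.(0 | 0 + b.0))\{b} :: -a-> t17, -a-> t18
  t16 = (0 + 0) | a.0\{a} | (0 | 0 + b.0)\{b} :: -a-> t19
  t17 = a.(0 + 0) | 0\{a} | (0 | 0 + b.0)\{b} :: -a-> t19
  t18 = (0 + 0) | 0\{a} | (a.(0 | 0 + b.0))\{b} :: -a-> t19
  t19 = (0 + 0) | 0\{a} | (0 | 0 + b.0)\{b} :: (no moves)
Coarsest stable partition (strong bisimilarity classes):
  B0 = {s0}
  B1 = {s2, s3, t3, t4}
  B2 = {s4, s5, s6, s8, t10, t6, t7, t8}
  B3 = {s10, s12, s13, t12, t14, t15}
  B4 = {s14, s15, s16, t16, t17, t18, t2}
  B5 = {s17, t19, t5}
  B6 = {s11, s9, t11, t13}
  B7 = {s7, t9}
  B8 = {s1}
  B9 = {t0}
  B10 = {t1}
s0 ∈ B0, t0 ∈ B9 → different blocks

NO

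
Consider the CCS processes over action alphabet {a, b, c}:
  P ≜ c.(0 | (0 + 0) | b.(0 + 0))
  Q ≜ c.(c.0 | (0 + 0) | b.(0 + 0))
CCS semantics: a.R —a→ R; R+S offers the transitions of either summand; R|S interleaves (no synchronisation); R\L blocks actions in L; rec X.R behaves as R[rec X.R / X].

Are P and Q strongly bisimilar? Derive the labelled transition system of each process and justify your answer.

not bisimilar

P's transition system — 3 states:
  s0 = c.(0 | (0 + 0) | b.(0 + 0)) :: ··c··> s1
  s1 = 0 | (0 + 0) | b.(0 + 0) :: ··b··> s2
  s2 = 0 | (0 + 0) | (0 + 0) :: ∅
Q's transition system — 5 states:
  t0 = c.(c.0 | (0 + 0) | b.(0 + 0)) :: ··c··> t1
  t1 = c.0 | (0 + 0) | b.(0 + 0) :: ··b··> t2, ··c··> t3
  t2 = c.0 | (0 + 0) | (0 + 0) :: ··c··> t4
  t3 = 0 | (0 + 0) | b.(0 + 0) :: ··b··> t4
  t4 = 0 | (0 + 0) | (0 + 0) :: ∅
Partition-refinement fixed point:
  B0 = {s0}
  B1 = {s1, t3}
  B2 = {s2, t4}
  B3 = {t0}
  B4 = {t1}
  B5 = {t2}
s0 ∈ B0, t0 ∈ B3 → different blocks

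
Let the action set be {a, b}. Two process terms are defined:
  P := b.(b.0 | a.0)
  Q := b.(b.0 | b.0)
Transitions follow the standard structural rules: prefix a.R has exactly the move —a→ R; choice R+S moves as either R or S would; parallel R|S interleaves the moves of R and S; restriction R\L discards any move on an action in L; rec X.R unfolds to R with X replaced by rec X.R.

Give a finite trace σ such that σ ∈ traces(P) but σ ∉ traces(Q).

LTS(P): 5 reachable states
  u0 = b.(b.0 | a.0) → —b→ u1
  u1 = b.0 | a.0 → —a→ u2, —b→ u3
  u2 = b.0 | 0 → —b→ u4
  u3 = 0 | a.0 → —a→ u4
  u4 = 0 | 0 → ·
LTS(Q): 5 reachable states
  v0 = b.(b.0 | b.0) → —b→ v1
  v1 = b.0 | b.0 → —b→ v2, —b→ v3
  v2 = 0 | b.0 → —b→ v4
  v3 = b.0 | 0 → —b→ v4
  v4 = 0 | 0 → ·
Executing ba from P (initial set {u0}):
  [1] b ⇒ {u1}
  [2] a ⇒ {u2}
  — P admits the full trace.
Executing ba from Q (initial set {v0}):
  [1] b ⇒ {v1}
  [2] a ⇒ no successor for Q

ba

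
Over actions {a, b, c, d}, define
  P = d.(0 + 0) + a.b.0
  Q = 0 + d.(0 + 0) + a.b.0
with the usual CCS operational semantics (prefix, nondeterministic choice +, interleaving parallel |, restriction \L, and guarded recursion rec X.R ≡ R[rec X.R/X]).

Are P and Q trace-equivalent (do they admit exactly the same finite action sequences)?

trace-equivalent

LTS(P): 4 reachable states
  m0 = d.(0 + 0) + a.b.0 → ··a··> m1, ··d··> m2
  m1 = b.0 → ··b··> m3
  m2 = 0 + 0 → ∅
  m3 = 0 → ∅
LTS(Q): 4 reachable states
  n0 = 0 + d.(0 + 0) + a.b.0 → ··a··> n1, ··d··> n2
  n1 = b.0 → ··b··> n3
  n2 = 0 + 0 → ∅
  n3 = 0 → ∅
Coarsest stable partition (strong bisimilarity classes):
  B0 = {m0, n0}
  B1 = {m1, n1}
  B2 = {m2, m3, n2, n3}
m0 ∈ B0, n0 ∈ B0 → same block
Bisimilar ⇒ trace-equivalent.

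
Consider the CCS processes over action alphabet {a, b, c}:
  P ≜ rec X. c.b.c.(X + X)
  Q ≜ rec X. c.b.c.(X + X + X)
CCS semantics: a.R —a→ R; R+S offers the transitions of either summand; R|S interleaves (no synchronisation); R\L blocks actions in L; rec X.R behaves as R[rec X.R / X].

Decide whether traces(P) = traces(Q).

trace-equivalent

Reachable graph of P (4 states):
  p0 = rec X. c.b.c.(X + X) has moves -c-> p1
  p1 = b.c.((rec X. c.b.c.(X + X)) + (rec X. c.b.c.(X + X))) has moves -b-> p2
  p2 = c.((rec X. c.b.c.(X + X)) + (rec X. c.b.c.(X + X))) has moves -c-> p3
  p3 = (rec X. c.b.c.(X + X)) + (rec X. c.b.c.(X + X)) has moves -c-> p1
Reachable graph of Q (4 states):
  q0 = rec X. c.b.c.(X + X + X) has moves -c-> q1
  q1 = b.c.((rec X. c.b.c.(X + X + X)) + (rec X. c.b.c.(X + X + X)) + (rec X. c.b.c.(X + X + X))) has moves -b-> q2
  q2 = c.((rec X. c.b.c.(X + X + X)) + (rec X. c.b.c.(X + X + X)) + (rec X. c.b.c.(X + X + X))) has moves -c-> q3
  q3 = (rec X. c.b.c.(X + X + X)) + (rec X. c.b.c.(X + X + X)) + (rec X. c.b.c.(X + X + X)) has moves -c-> q1
Coarsest stable partition (strong bisimilarity classes):
  B0 = {p0, p3, q0, q3}
  B1 = {p1, q1}
  B2 = {p2, q2}
p0 ∈ B0, q0 ∈ B0 → same block
Bisimilar ⇒ trace-equivalent.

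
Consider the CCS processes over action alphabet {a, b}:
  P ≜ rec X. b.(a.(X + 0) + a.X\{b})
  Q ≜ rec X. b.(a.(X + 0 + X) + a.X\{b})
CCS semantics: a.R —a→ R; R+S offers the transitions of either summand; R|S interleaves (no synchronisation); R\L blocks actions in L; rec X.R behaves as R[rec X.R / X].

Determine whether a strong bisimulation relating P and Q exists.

LTS(P): 4 reachable states
  s0 = rec X. b.(a.(X + 0) + a.X\{b}) :: --b--▸ s1
  s1 = a.((rec X. b.(a.(X + 0) + a.X\{b})) + 0) + a.(rec X. b.(a.(X + 0) + a.X\{b}))\{b} :: --a--▸ s2, --a--▸ s3
  s2 = (rec X. b.(a.(X + 0) + a.X\{b})) + 0 :: --b--▸ s1
  s3 = (rec X. b.(a.(X + 0) + a.X\{b}))\{b} :: ·
LTS(Q): 4 reachable states
  t0 = rec X. b.(a.(X + 0 + X) + a.X\{b}) :: --b--▸ t1
  t1 = a.((rec X. b.(a.(X + 0 + X) + a.X\{b})) + 0 + (rec X. b.(a.(X + 0 + X) + a.X\{b}))) + a.(rec X. b.(a.(X + 0 + X) + a.X\{b}))\{b} :: --a--▸ t2, --a--▸ t3
  t2 = (rec X. b.(a.(X + 0 + X) + a.X\{b})) + 0 + (rec X. b.(a.(X + 0 + X) + a.X\{b})) :: --b--▸ t1
  t3 = (rec X. b.(a.(X + 0 + X) + a.X\{b}))\{b} :: ·
Partition-refinement fixed point:
  B0 = {s0, s2, t0, t2}
  B1 = {s1, t1}
  B2 = {s3, t3}
s0 ∈ B0, t0 ∈ B0 → same block

YES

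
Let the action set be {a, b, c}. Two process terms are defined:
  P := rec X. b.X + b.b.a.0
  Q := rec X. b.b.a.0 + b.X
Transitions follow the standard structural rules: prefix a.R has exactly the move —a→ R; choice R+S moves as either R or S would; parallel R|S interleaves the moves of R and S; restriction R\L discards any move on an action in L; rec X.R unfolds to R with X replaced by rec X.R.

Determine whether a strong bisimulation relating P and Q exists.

bisimilar

LTS(P): 4 reachable states
  m0 = rec X. b.X + b.b.a.0 has moves ··b··> m0, ··b··> m1
  m1 = b.a.0 has moves ··b··> m2
  m2 = a.0 has moves ··a··> m3
  m3 = 0 has moves ∅
LTS(Q): 4 reachable states
  n0 = rec X. b.b.a.0 + b.X has moves ··b··> n0, ··b··> n1
  n1 = b.a.0 has moves ··b··> n2
  n2 = a.0 has moves ··a··> n3
  n3 = 0 has moves ∅
Partition-refinement fixed point:
  B0 = {m0, n0}
  B1 = {m1, n1}
  B2 = {m2, n2}
  B3 = {m3, n3}
m0 ∈ B0, n0 ∈ B0 → same block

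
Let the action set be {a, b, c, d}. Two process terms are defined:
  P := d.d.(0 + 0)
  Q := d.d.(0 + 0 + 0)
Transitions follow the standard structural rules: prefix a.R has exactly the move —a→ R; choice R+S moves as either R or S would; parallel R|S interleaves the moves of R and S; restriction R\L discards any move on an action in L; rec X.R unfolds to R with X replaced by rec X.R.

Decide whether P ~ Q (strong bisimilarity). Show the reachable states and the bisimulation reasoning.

bisimilar

Reachable graph of P (3 states):
  s0 = d.d.(0 + 0) has moves ··d··> s1
  s1 = d.(0 + 0) has moves ··d··> s2
  s2 = 0 + 0 has moves stopped
Reachable graph of Q (3 states):
  t0 = d.d.(0 + 0 + 0) has moves ··d··> t1
  t1 = d.(0 + 0 + 0) has moves ··d··> t2
  t2 = 0 + 0 + 0 has moves stopped
Bisimilarity quotient blocks:
  B0 = {s0, t0}
  B1 = {s1, t1}
  B2 = {s2, t2}
s0 ∈ B0, t0 ∈ B0 → same block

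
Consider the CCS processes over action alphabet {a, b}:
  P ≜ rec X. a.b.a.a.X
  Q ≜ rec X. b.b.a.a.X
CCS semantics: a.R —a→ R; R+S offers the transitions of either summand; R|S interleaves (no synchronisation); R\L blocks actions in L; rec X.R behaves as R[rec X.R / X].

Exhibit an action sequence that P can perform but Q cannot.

a

LTS(P): 4 reachable states
  m0 = rec X. a.b.a.a.X → --a--▸ m1
  m1 = b.a.a.(rec X. a.b.a.a.X) → --b--▸ m2
  m2 = a.a.(rec X. a.b.a.a.X) → --a--▸ m3
  m3 = a.(rec X. a.b.a.a.X) → --a--▸ m0
LTS(Q): 4 reachable states
  n0 = rec X. b.b.a.a.X → --b--▸ n1
  n1 = b.a.a.(rec X. b.b.a.a.X) → --b--▸ n2
  n2 = a.a.(rec X. b.b.a.a.X) → --a--▸ n3
  n3 = a.(rec X. b.b.a.a.X) → --a--▸ n0
Executing a from P (initial set {m0}):
  after a @ step 1: {m1}
  P completes σ.
Executing a from Q (initial set {n0}):
  after a @ step 1: ∅  — Q cannot continue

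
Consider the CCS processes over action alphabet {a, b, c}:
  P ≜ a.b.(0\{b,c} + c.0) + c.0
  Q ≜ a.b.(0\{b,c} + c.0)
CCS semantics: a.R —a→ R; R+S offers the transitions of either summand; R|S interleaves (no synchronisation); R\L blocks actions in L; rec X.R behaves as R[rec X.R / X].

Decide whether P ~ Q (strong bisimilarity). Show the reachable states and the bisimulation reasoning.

P ≁ Q

Reachable graph of P (4 states):
  s0 = a.b.(0\{b,c} + c.0) + c.0 has moves -a-> s1, -c-> s2
  s1 = b.(0\{b,c} + c.0) has moves -b-> s3
  s2 = 0 has moves deadlocked
  s3 = 0\{b,c} + c.0 has moves -c-> s2
Reachable graph of Q (4 states):
  t0 = a.b.(0\{b,c} + c.0) has moves -a-> t1
  t1 = b.(0\{b,c} + c.0) has moves -b-> t2
  t2 = 0\{b,c} + c.0 has moves -c-> t3
  t3 = 0 has moves deadlocked
Partition-refinement fixed point:
  B0 = {s0}
  B1 = {s1, t1}
  B2 = {s3, t2}
  B3 = {s2, t3}
  B4 = {t0}
s0 ∈ B0, t0 ∈ B4 → different blocks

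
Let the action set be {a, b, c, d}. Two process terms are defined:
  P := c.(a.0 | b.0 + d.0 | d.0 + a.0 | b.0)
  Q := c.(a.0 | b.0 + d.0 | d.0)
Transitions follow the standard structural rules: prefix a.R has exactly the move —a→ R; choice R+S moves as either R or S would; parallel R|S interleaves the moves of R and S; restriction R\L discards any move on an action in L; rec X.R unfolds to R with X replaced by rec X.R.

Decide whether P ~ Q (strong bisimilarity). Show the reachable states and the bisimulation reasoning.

YES

P's transition system — 7 states:
  s0 = c.(a.0 | b.0 + d.0 | d.0 + a.0 | b.0) has moves ··c··> s1
  s1 = a.0 | b.0 + d.0 | d.0 + a.0 | b.0 has moves ··a··> s2, ··b··> s3, ··d··> s4, ··d··> s5
  s2 = 0 | b.0 has moves ··b··> s6
  s3 = a.0 | 0 has moves ··a··> s6
  s4 = 0 | d.0 has moves ··d··> s6
  s5 = d.0 | 0 has moves ··d··> s6
  s6 = 0 | 0 has moves stopped
Q's transition system — 7 states:
  t0 = c.(a.0 | b.0 + d.0 | d.0) has moves ··c··> t1
  t1 = a.0 | b.0 + d.0 | d.0 has moves ··a··> t2, ··b··> t3, ··d··> t4, ··d··> t5
  t2 = 0 | b.0 has moves ··b··> t6
  t3 = a.0 | 0 has moves ··a··> t6
  t4 = 0 | d.0 has moves ··d··> t6
  t5 = d.0 | 0 has moves ··d··> t6
  t6 = 0 | 0 has moves stopped
Coarsest stable partition (strong bisimilarity classes):
  B0 = {s0, t0}
  B1 = {s1, t1}
  B2 = {s4, s5, t4, t5}
  B3 = {s6, t6}
  B4 = {s3, t3}
  B5 = {s2, t2}
s0 ∈ B0, t0 ∈ B0 → same block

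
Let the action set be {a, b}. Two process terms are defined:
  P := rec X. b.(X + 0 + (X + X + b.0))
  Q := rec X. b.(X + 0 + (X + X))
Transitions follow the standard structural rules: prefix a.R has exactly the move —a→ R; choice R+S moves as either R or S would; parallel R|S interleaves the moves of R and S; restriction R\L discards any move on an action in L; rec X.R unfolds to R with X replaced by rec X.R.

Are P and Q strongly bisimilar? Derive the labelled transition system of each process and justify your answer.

Reachable graph of P (3 states):
  m0 = rec X. b.(X + 0 + (X + X + b.0)) ⊢ =b=> m1
  m1 = (rec X. b.(X + 0 + (X + X + b.0))) + 0 + ((rec X. b.(X + 0 + (X + X + b.0))) + (rec X. b.(X + 0 + (X + X + b.0))) + b.0) ⊢ =b=> m1, =b=> m2
  m2 = 0 ⊢ ∅
Reachable graph of Q (2 states):
  n0 = rec X. b.(X + 0 + (X + X)) ⊢ =b=> n1
  n1 = (rec X. b.(X + 0 + (X + X))) + 0 + ((rec X. b.(X + 0 + (X + X))) + (rec X. b.(X + 0 + (X + X)))) ⊢ =b=> n1
Bisimilarity quotient blocks:
  B0 = {m0}
  B1 = {m1}
  B2 = {m2}
  B3 = {n0, n1}
m0 ∈ B0, n0 ∈ B3 → different blocks

not bisimilar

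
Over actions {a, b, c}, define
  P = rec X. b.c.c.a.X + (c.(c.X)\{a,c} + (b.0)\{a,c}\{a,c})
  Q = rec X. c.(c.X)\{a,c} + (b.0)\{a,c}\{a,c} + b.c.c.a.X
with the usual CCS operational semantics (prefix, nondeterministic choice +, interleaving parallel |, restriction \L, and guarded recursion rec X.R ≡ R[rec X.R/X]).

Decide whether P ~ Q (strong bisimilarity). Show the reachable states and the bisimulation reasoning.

Reachable graph of P (6 states):
  m0 = rec X. b.c.c.a.X + (c.(c.X)\{a,c} + (b.0)\{a,c}\{a,c}) → --b--▸ m1, --b--▸ m2, --c--▸ m3
  m1 = 0\{a,c}\{a,c} → deadlocked
  m2 = c.c.a.(rec X. b.c.c.a.X + (c.(c.X)\{a,c} + (b.0)\{a,c}\{a,c})) → --c--▸ m4
  m3 = (c.(rec X. b.c.c.a.X + (c.(c.X)\{a,c} + (b.0)\{a,c}\{a,c})))\{a,c} → deadlocked
  m4 = c.a.(rec X. b.c.c.a.X + (c.(c.X)\{a,c} + (b.0)\{a,c}\{a,c})) → --c--▸ m5
  m5 = a.(rec X. b.c.c.a.X + (c.(c.X)\{a,c} + (b.0)\{a,c}\{a,c})) → --a--▸ m0
Reachable graph of Q (6 states):
  n0 = rec X. c.(c.X)\{a,c} + (b.0)\{a,c}\{a,c} + b.c.c.a.X → --b--▸ n1, --b--▸ n2, --c--▸ n3
  n1 = 0\{a,c}\{a,c} → deadlocked
  n2 = c.c.a.(rec X. c.(c.X)\{a,c} + (b.0)\{a,c}\{a,c} + b.c.c.a.X) → --c--▸ n4
  n3 = (c.(rec X. c.(c.X)\{a,c} + (b.0)\{a,c}\{a,c} + b.c.c.a.X))\{a,c} → deadlocked
  n4 = c.a.(rec X. c.(c.X)\{a,c} + (b.0)\{a,c}\{a,c} + b.c.c.a.X) → --c--▸ n5
  n5 = a.(rec X. c.(c.X)\{a,c} + (b.0)\{a,c}\{a,c} + b.c.c.a.X) → --a--▸ n0
Coarsest stable partition (strong bisimilarity classes):
  B0 = {m0, n0}
  B1 = {m1, m3, n1, n3}
  B2 = {m2, n2}
  B3 = {m4, n4}
  B4 = {m5, n5}
m0 ∈ B0, n0 ∈ B0 → same block

bisimilar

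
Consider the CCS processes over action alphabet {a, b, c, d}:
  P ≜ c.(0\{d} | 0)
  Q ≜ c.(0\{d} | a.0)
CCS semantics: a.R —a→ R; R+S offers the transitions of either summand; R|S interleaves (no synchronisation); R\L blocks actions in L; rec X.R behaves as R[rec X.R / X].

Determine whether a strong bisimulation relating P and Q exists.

NO

LTS(P): 2 reachable states
  s0 = c.(0\{d} | 0) has moves —c→ s1
  s1 = 0\{d} | 0 has moves stopped
LTS(Q): 3 reachable states
  t0 = c.(0\{d} | a.0) has moves —c→ t1
  t1 = 0\{d} | a.0 has moves —a→ t2
  t2 = 0\{d} | 0 has moves stopped
Bisimilarity quotient blocks:
  B0 = {s0}
  B1 = {s1, t2}
  B2 = {t0}
  B3 = {t1}
s0 ∈ B0, t0 ∈ B2 → different blocks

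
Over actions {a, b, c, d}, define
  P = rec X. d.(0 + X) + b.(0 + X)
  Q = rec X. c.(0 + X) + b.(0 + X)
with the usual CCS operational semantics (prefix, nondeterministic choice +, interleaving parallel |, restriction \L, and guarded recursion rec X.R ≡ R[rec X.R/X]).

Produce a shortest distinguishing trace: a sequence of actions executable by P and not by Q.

LTS(P): 2 reachable states
  p0 = rec X. d.(0 + X) + b.(0 + X) :: —b→ p1, —d→ p1
  p1 = 0 + (rec X. d.(0 + X) + b.(0 + X)) :: —b→ p1, —d→ p1
LTS(Q): 2 reachable states
  q0 = rec X. c.(0 + X) + b.(0 + X) :: —b→ q1, —c→ q1
  q1 = 0 + (rec X. c.(0 + X) + b.(0 + X)) :: —b→ q1, —c→ q1
Run σ = ⟨d⟩ on P: start {p0}
  [1] d ⇒ {p1}
  ✓ P
Run σ = ⟨d⟩ on Q: start {q0}
  [1] d ⇒ ∅  — Q cannot continue

d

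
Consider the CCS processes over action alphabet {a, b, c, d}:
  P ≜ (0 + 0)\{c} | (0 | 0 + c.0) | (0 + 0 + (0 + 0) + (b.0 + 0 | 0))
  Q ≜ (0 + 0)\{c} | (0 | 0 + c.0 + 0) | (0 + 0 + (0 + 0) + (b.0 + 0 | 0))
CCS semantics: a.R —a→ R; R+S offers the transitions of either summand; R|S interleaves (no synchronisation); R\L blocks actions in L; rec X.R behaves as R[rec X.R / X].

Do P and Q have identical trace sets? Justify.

trace-equivalent

Reachable graph of P (4 states):
  s0 = (0 + 0)\{c} | (0 | 0 + c.0) | (0 + 0 + (0 + 0) + (b.0 + 0 | 0)) ⊢ --b--▸ s1, --c--▸ s2
  s1 = (0 + 0)\{c} | (0 | 0 + c.0) | 0 ⊢ --c--▸ s3
  s2 = (0 + 0)\{c} | 0 | (0 + 0 + (0 + 0) + (b.0 + 0 | 0)) ⊢ --b--▸ s3
  s3 = (0 + 0)\{c} | 0 | 0 ⊢ stopped
Reachable graph of Q (4 states):
  t0 = (0 + 0)\{c} | (0 | 0 + c.0 + 0) | (0 + 0 + (0 + 0) + (b.0 + 0 | 0)) ⊢ --b--▸ t1, --c--▸ t2
  t1 = (0 + 0)\{c} | (0 | 0 + c.0 + 0) | 0 ⊢ --c--▸ t3
  t2 = (0 + 0)\{c} | 0 | (0 + 0 + (0 + 0) + (b.0 + 0 | 0)) ⊢ --b--▸ t3
  t3 = (0 + 0)\{c} | 0 | 0 ⊢ stopped
Bisimilarity quotient blocks:
  B0 = {s0, t0}
  B1 = {s2, t2}
  B2 = {s3, t3}
  B3 = {s1, t1}
s0 ∈ B0, t0 ∈ B0 → same block
Bisimilar ⇒ trace-equivalent.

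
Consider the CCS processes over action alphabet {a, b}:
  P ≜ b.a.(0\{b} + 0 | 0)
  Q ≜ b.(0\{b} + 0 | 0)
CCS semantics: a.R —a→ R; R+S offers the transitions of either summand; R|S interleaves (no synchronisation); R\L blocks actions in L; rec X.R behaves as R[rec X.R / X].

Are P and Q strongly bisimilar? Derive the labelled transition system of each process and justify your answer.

P's transition system — 3 states:
  u0 = b.a.(0\{b} + 0 | 0) → --b--▸ u1
  u1 = a.(0\{b} + 0 | 0) → --a--▸ u2
  u2 = 0\{b} + 0 | 0 → stopped
Q's transition system — 2 states:
  v0 = b.(0\{b} + 0 | 0) → --b--▸ v1
  v1 = 0\{b} + 0 | 0 → stopped
Coarsest stable partition (strong bisimilarity classes):
  B0 = {u0}
  B1 = {u1}
  B2 = {u2, v1}
  B3 = {v0}
u0 ∈ B0, v0 ∈ B3 → different blocks

P ≁ Q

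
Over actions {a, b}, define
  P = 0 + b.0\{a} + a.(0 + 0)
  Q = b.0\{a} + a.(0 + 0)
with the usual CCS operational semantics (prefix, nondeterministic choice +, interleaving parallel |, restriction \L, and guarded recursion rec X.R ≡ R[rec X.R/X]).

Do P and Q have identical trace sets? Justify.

traces(P) = traces(Q)

Reachable graph of P (3 states):
  s0 = 0 + b.0\{a} + a.(0 + 0) → —a→ s1, —b→ s2
  s1 = 0 + 0 → (no moves)
  s2 = 0\{a} → (no moves)
Reachable graph of Q (3 states):
  t0 = b.0\{a} + a.(0 + 0) → —a→ t1, —b→ t2
  t1 = 0 + 0 → (no moves)
  t2 = 0\{a} → (no moves)
Partition-refinement fixed point:
  B0 = {s0, t0}
  B1 = {s1, s2, t1, t2}
s0 ∈ B0, t0 ∈ B0 → same block
Bisimilar ⇒ trace-equivalent.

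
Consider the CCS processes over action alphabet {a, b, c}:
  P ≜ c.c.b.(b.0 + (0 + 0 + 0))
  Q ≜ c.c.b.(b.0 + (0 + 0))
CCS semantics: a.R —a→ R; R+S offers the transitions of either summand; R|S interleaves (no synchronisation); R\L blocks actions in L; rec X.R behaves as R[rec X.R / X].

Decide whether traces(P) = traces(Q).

P's transition system — 5 states:
  u0 = c.c.b.(b.0 + (0 + 0 + 0)) | --c--▸ u1
  u1 = c.b.(b.0 + (0 + 0 + 0)) | --c--▸ u2
  u2 = b.(b.0 + (0 + 0 + 0)) | --b--▸ u3
  u3 = b.0 + (0 + 0 + 0) | --b--▸ u4
  u4 = 0 | (no moves)
Q's transition system — 5 states:
  v0 = c.c.b.(b.0 + (0 + 0)) | --c--▸ v1
  v1 = c.b.(b.0 + (0 + 0)) | --c--▸ v2
  v2 = b.(b.0 + (0 + 0)) | --b--▸ v3
  v3 = b.0 + (0 + 0) | --b--▸ v4
  v4 = 0 | (no moves)
Coarsest stable partition (strong bisimilarity classes):
  B0 = {u0, v0}
  B1 = {u1, v1}
  B2 = {u2, v2}
  B3 = {u3, v3}
  B4 = {u4, v4}
u0 ∈ B0, v0 ∈ B0 → same block
Bisimilar ⇒ trace-equivalent.

YES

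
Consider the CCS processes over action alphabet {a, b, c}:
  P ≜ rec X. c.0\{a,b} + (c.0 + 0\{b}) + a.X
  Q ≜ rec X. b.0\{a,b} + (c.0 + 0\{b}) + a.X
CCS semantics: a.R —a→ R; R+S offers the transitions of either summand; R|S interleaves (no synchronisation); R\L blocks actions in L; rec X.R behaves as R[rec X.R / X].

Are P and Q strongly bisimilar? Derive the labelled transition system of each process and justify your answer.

P's transition system — 3 states:
  s0 = rec X. c.0\{a,b} + (c.0 + 0\{b}) + a.X | ··a··> s0, ··c··> s1, ··c··> s2
  s1 = 0 | (no moves)
  s2 = 0\{a,b} | (no moves)
Q's transition system — 3 states:
  t0 = rec X. b.0\{a,b} + (c.0 + 0\{b}) + a.X | ··a··> t0, ··b··> t1, ··c··> t2
  t1 = 0\{a,b} | (no moves)
  t2 = 0 | (no moves)
Coarsest stable partition (strong bisimilarity classes):
  B0 = {s0}
  B1 = {s1, s2, t1, t2}
  B2 = {t0}
s0 ∈ B0, t0 ∈ B2 → different blocks

P ≁ Q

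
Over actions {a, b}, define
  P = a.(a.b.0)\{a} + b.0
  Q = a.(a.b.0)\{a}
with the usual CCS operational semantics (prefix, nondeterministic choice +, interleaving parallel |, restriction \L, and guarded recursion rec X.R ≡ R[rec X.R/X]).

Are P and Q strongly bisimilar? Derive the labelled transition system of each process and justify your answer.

Reachable graph of P (3 states):
  s0 = a.(a.b.0)\{a} + b.0 | -a-> s1, -b-> s2
  s1 = (a.b.0)\{a} | ∅
  s2 = 0 | ∅
Reachable graph of Q (2 states):
  t0 = a.(a.b.0)\{a} | -a-> t1
  t1 = (a.b.0)\{a} | ∅
Coarsest stable partition (strong bisimilarity classes):
  B0 = {s0}
  B1 = {s1, s2, t1}
  B2 = {t0}
s0 ∈ B0, t0 ∈ B2 → different blocks

NO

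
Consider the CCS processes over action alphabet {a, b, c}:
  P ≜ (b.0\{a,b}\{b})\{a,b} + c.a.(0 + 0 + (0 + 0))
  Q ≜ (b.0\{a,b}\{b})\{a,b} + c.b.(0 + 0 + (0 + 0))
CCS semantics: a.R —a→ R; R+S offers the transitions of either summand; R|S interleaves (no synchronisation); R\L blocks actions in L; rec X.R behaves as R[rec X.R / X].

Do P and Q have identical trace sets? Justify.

traces(P) ≠ traces(Q) — witness ⟨ca⟩

Reachable graph of P (3 states):
  u0 = (b.0\{a,b}\{b})\{a,b} + c.a.(0 + 0 + (0 + 0)) ⊢ -c-> u1
  u1 = a.(0 + 0 + (0 + 0)) ⊢ -a-> u2
  u2 = 0 + 0 + (0 + 0) ⊢ (no moves)
Reachable graph of Q (3 states):
  v0 = (b.0\{a,b}\{b})\{a,b} + c.b.(0 + 0 + (0 + 0)) ⊢ -c-> v1
  v1 = b.(0 + 0 + (0 + 0)) ⊢ -b-> v2
  v2 = 0 + 0 + (0 + 0) ⊢ (no moves)
Executing ca from P (initial set {u0}):
  after c @ step 1: {u1}
  after a @ step 2: {u2}
  — P admits the full trace.
Executing ca from Q (initial set {v0}):
  after c @ step 1: {v1}
  after a @ step 2: ∅  — Q cannot continue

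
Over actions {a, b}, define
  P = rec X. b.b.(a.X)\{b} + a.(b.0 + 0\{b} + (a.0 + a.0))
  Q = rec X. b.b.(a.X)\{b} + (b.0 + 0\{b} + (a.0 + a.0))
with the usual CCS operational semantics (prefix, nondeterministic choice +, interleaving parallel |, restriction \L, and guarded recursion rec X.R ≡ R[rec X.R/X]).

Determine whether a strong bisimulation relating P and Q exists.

NO

Reachable graph of P (8 states):
  s0 = rec X. b.b.(a.X)\{b} + a.(b.0 + 0\{b} + (a.0 + a.0)) has moves —a→ s1, —b→ s2
  s1 = b.0 + 0\{b} + (a.0 + a.0) has moves —a→ s3, —b→ s3
  s2 = b.(a.(rec X. b.b.(a.X)\{b} + a.(b.0 + 0\{b} + (a.0 + a.0))))\{b} has moves —b→ s4
  s3 = 0 has moves (no moves)
  s4 = (a.(rec X. b.b.(a.X)\{b} + a.(b.0 + 0\{b} + (a.0 + a.0))))\{b} has moves —a→ s5
  s5 = (rec X. b.b.(a.X)\{b} + a.(b.0 + 0\{b} + (a.0 + a.0)))\{b} has moves —a→ s6
  s6 = (b.0 + 0\{b} + (a.0 + a.0))\{b} has moves —a→ s7
  s7 = 0\{b} has moves (no moves)
Reachable graph of Q (6 states):
  t0 = rec X. b.b.(a.X)\{b} + (b.0 + 0\{b} + (a.0 + a.0)) has moves —a→ t1, —b→ t1, —b→ t2
  t1 = 0 has moves (no moves)
  t2 = b.(a.(rec X. b.b.(a.X)\{b} + (b.0 + 0\{b} + (a.0 + a.0))))\{b} has moves —b→ t3
  t3 = (a.(rec X. b.b.(a.X)\{b} + (b.0 + 0\{b} + (a.0 + a.0))))\{b} has moves —a→ t4
  t4 = (rec X. b.b.(a.X)\{b} + (b.0 + 0\{b} + (a.0 + a.0)))\{b} has moves —a→ t5
  t5 = 0\{b} has moves (no moves)
Partition-refinement fixed point:
  B0 = {s0}
  B1 = {s2}
  B2 = {s4}
  B3 = {s5, t3}
  B4 = {s6, t4}
  B5 = {s3, s7, t1, t5}
  B6 = {s1}
  B7 = {t0}
  B8 = {t2}
s0 ∈ B0, t0 ∈ B7 → different blocks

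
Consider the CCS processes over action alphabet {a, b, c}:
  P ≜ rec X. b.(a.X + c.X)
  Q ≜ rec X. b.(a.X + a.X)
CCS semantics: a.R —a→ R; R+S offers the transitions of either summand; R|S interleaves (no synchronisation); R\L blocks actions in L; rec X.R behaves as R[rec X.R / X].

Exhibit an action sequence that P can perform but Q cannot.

bc

Reachable graph of P (2 states):
  m0 = rec X. b.(a.X + c.X) | =b=> m1
  m1 = a.(rec X. b.(a.X + c.X)) + c.(rec X. b.(a.X + c.X)) | =a=> m0, =c=> m0
Reachable graph of Q (2 states):
  n0 = rec X. b.(a.X + a.X) | =b=> n1
  n1 = a.(rec X. b.(a.X + a.X)) + a.(rec X. b.(a.X + a.X)) | =a=> n0
Trace ⟨bc⟩ through P, begin at {m0}:
  [1] b ⇒ {m1}
  [2] c ⇒ {m0}
  — P admits the full trace.
Trace ⟨bc⟩ through Q, begin at {n0}:
  [1] b ⇒ {n1}
  [2] c ⇒ no successor for Q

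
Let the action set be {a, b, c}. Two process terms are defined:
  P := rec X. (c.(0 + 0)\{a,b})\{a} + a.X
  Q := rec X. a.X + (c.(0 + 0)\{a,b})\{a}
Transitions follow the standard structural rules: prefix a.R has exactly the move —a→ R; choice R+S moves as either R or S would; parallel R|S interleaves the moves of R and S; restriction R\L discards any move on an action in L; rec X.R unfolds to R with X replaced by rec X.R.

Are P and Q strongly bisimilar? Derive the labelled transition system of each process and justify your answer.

P's transition system — 2 states:
  m0 = rec X. (c.(0 + 0)\{a,b})\{a} + a.X | --a--▸ m0, --c--▸ m1
  m1 = (0 + 0)\{a,b}\{a} | deadlocked
Q's transition system — 2 states:
  n0 = rec X. a.X + (c.(0 + 0)\{a,b})\{a} | --a--▸ n0, --c--▸ n1
  n1 = (0 + 0)\{a,b}\{a} | deadlocked
Coarsest stable partition (strong bisimilarity classes):
  B0 = {m0, n0}
  B1 = {m1, n1}
m0 ∈ B0, n0 ∈ B0 → same block

YES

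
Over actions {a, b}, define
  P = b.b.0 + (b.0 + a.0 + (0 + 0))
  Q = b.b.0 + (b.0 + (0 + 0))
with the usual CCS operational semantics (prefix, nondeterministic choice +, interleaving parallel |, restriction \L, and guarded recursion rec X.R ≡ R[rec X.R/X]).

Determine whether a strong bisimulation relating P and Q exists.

not bisimilar

Reachable graph of P (3 states):
  s0 = b.b.0 + (b.0 + a.0 + (0 + 0)) :: -a-> s1, -b-> s1, -b-> s2
  s1 = 0 :: deadlocked
  s2 = b.0 :: -b-> s1
Reachable graph of Q (3 states):
  t0 = b.b.0 + (b.0 + (0 + 0)) :: -b-> t1, -b-> t2
  t1 = 0 :: deadlocked
  t2 = b.0 :: -b-> t1
Bisimilarity quotient blocks:
  B0 = {s0}
  B1 = {s1, t1}
  B2 = {s2, t2}
  B3 = {t0}
s0 ∈ B0, t0 ∈ B3 → different blocks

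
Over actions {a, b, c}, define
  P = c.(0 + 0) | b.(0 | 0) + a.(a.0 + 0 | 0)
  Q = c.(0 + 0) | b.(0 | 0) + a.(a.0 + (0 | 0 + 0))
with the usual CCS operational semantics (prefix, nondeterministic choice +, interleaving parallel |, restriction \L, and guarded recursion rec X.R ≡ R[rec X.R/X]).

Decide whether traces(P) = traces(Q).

YES

Reachable graph of P (6 states):
  p0 = c.(0 + 0) | b.(0 | 0) + a.(a.0 + 0 | 0) | =a=> p1, =b=> p2, =c=> p3
  p1 = a.0 + 0 | 0 | =a=> p4
  p2 = c.(0 + 0) | (0 | 0) | =c=> p5
  p3 = (0 + 0) | b.(0 | 0) | =b=> p5
  p4 = 0 | ·
  p5 = (0 + 0) | (0 | 0) | ·
Reachable graph of Q (6 states):
  q0 = c.(0 + 0) | b.(0 | 0) + a.(a.0 + (0 | 0 + 0)) | =a=> q1, =b=> q2, =c=> q3
  q1 = a.0 + (0 | 0 + 0) | =a=> q4
  q2 = c.(0 + 0) | (0 | 0) | =c=> q5
  q3 = (0 + 0) | b.(0 | 0) | =b=> q5
  q4 = 0 | ·
  q5 = (0 + 0) | (0 | 0) | ·
Coarsest stable partition (strong bisimilarity classes):
  B0 = {p0, q0}
  B1 = {p1, q1}
  B2 = {p4, p5, q4, q5}
  B3 = {p2, q2}
  B4 = {p3, q3}
p0 ∈ B0, q0 ∈ B0 → same block
Bisimilar ⇒ trace-equivalent.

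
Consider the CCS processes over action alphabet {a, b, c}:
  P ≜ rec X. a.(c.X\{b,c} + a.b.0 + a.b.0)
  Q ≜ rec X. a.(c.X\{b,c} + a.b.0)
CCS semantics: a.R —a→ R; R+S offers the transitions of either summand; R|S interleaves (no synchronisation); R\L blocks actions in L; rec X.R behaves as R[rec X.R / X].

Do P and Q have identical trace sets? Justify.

Reachable graph of P (7 states):
  s0 = rec X. a.(c.X\{b,c} + a.b.0 + a.b.0) has moves -a-> s1
  s1 = c.(rec X. a.(c.X\{b,c} + a.b.0 + a.b.0))\{b,c} + a.b.0 + a.b.0 has moves -a-> s2, -c-> s3
  s2 = b.0 has moves -b-> s4
  s3 = (rec X. a.(c.X\{b,c} + a.b.0 + a.b.0))\{b,c} has moves -a-> s5
  s4 = 0 has moves stopped
  s5 = (c.(rec X. a.(c.X\{b,c} + a.b.0 + a.b.0))\{b,c} + a.b.0 + a.b.0)\{b,c} has moves -a-> s6
  s6 = (b.0)\{b,c} has moves stopped
Reachable graph of Q (7 states):
  t0 = rec X. a.(c.X\{b,c} + a.b.0) has moves -a-> t1
  t1 = c.(rec X. a.(c.X\{b,c} + a.b.0))\{b,c} + a.b.0 has moves -a-> t2, -c-> t3
  t2 = b.0 has moves -b-> t4
  t3 = (rec X. a.(c.X\{b,c} + a.b.0))\{b,c} has moves -a-> t5
  t4 = 0 has moves stopped
  t5 = (c.(rec X. a.(c.X\{b,c} + a.b.0))\{b,c} + a.b.0)\{b,c} has moves -a-> t6
  t6 = (b.0)\{b,c} has moves stopped
Bisimilarity quotient blocks:
  B0 = {s0, t0}
  B1 = {s1, t1}
  B2 = {s3, t3}
  B3 = {s5, t5}
  B4 = {s4, s6, t4, t6}
  B5 = {s2, t2}
s0 ∈ B0, t0 ∈ B0 → same block
Bisimilar ⇒ trace-equivalent.

YES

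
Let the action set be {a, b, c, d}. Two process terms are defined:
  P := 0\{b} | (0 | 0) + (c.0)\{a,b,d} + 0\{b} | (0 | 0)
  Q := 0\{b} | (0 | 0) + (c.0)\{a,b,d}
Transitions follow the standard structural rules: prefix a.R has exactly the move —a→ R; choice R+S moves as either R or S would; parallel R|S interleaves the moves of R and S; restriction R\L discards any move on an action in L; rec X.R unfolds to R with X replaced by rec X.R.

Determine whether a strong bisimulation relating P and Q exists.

P ~ Q

P's transition system — 2 states:
  u0 = 0\{b} | (0 | 0) + (c.0)\{a,b,d} + 0\{b} | (0 | 0) → —c→ u1
  u1 = 0\{a,b,d} → deadlocked
Q's transition system — 2 states:
  v0 = 0\{b} | (0 | 0) + (c.0)\{a,b,d} → —c→ v1
  v1 = 0\{a,b,d} → deadlocked
Bisimilarity quotient blocks:
  B0 = {u0, v0}
  B1 = {u1, v1}
u0 ∈ B0, v0 ∈ B0 → same block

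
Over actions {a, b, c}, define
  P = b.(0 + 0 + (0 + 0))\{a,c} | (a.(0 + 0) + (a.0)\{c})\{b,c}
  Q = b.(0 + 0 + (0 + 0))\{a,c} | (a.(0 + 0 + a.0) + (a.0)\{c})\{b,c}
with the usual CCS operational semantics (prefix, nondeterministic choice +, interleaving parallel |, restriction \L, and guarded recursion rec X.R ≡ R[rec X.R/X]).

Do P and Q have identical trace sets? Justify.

Reachable graph of P (6 states):
  u0 = b.(0 + 0 + (0 + 0))\{a,c} | (a.(0 + 0) + (a.0)\{c})\{b,c} | --a--▸ u1, --a--▸ u2, --b--▸ u3
  u1 = b.(0 + 0 + (0 + 0))\{a,c} | (0 + 0)\{b,c} | --b--▸ u4
  u2 = b.(0 + 0 + (0 + 0))\{a,c} | 0\{c}\{b,c} | --b--▸ u5
  u3 = (0 + 0 + (0 + 0))\{a,c} | (a.(0 + 0) + (a.0)\{c})\{b,c} | --a--▸ u4, --a--▸ u5
  u4 = (0 + 0 + (0 + 0))\{a,c} | (0 + 0)\{b,c} | ∅
  u5 = (0 + 0 + (0 + 0))\{a,c} | 0\{c}\{b,c} | ∅
Reachable graph of Q (8 states):
  v0 = b.(0 + 0 + (0 + 0))\{a,c} | (a.(0 + 0 + a.0) + (a.0)\{c})\{b,c} | --a--▸ v1, --a--▸ v2, --b--▸ v3
  v1 = b.(0 + 0 + (0 + 0))\{a,c} | (0 + 0 + a.0)\{b,c} | --a--▸ v4, --b--▸ v5
  v2 = b.(0 + 0 + (0 + 0))\{a,c} | 0\{c}\{b,c} | --b--▸ v6
  v3 = (0 + 0 + (0 + 0))\{a,c} | (a.(0 + 0 + a.0) + (a.0)\{c})\{b,c} | --a--▸ v5, --a--▸ v6
  v4 = b.(0 + 0 + (0 + 0))\{a,c} | 0\{b,c} | --b--▸ v7
  v5 = (0 + 0 + (0 + 0))\{a,c} | (0 + 0 + a.0)\{b,c} | --a--▸ v7
  v6 = (0 + 0 + (0 + 0))\{a,c} | 0\{c}\{b,c} | ∅
  v7 = (0 + 0 + (0 + 0))\{a,c} | 0\{b,c} | ∅
Trace ⟨aa⟩ through Q, begin at {v0}:
  after a @ step 1: {v1, v2}
  after a @ step 2: {v4}
  Q completes σ.
Trace ⟨aa⟩ through P, begin at {u0}:
  after a @ step 1: {u1, u2}
  after a @ step 2: ∅ (P stuck)

traces(P) ≠ traces(Q) — witness ⟨aa⟩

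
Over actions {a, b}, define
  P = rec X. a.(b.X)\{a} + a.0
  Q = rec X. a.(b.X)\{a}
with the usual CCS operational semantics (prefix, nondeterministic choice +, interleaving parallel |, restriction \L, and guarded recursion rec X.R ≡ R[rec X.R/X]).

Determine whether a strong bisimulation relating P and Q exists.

P's transition system — 4 states:
  u0 = rec X. a.(b.X)\{a} + a.0 → =a=> u1, =a=> u2
  u1 = (b.(rec X. a.(b.X)\{a} + a.0))\{a} → =b=> u3
  u2 = 0 → ·
  u3 = (rec X. a.(b.X)\{a} + a.0)\{a} → ·
Q's transition system — 3 states:
  v0 = rec X. a.(b.X)\{a} → =a=> v1
  v1 = (b.(rec X. a.(b.X)\{a}))\{a} → =b=> v2
  v2 = (rec X. a.(b.X)\{a})\{a} → ·
Partition-refinement fixed point:
  B0 = {u0}
  B1 = {u2, u3, v2}
  B2 = {u1, v1}
  B3 = {v0}
u0 ∈ B0, v0 ∈ B3 → different blocks

not bisimilar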